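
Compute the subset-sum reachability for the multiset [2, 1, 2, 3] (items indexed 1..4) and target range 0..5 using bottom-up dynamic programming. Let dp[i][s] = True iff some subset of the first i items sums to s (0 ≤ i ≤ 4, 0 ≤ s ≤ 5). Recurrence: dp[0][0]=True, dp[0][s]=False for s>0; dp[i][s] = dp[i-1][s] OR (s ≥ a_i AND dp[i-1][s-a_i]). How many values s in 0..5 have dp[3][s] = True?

i\s   0   1   2   3   4   5
  0   T   F   F   F   F   F
  1   T   F   T   F   F   F
  2   T   T   T   T   F   F
  3   T   T   T   T   T   T
  4   T   T   T   T   T   T

6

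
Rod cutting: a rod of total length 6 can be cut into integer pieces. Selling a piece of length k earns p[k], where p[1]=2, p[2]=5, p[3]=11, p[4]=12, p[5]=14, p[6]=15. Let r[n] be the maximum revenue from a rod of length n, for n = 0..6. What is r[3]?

11

   n    0    1    2    3    4    5    6
r[n]    0    2    5   11   13   16   22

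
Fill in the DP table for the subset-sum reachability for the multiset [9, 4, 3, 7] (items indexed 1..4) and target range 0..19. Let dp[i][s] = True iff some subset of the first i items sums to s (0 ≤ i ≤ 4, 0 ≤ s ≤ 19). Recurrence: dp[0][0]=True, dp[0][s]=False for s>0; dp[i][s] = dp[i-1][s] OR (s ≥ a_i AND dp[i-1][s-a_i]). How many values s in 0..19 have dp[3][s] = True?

8

i\s   0   1   2   3   4   5   6   7   8   9  10  11  12  13  14  15  16  17  18  19
  0   T   F   F   F   F   F   F   F   F   F   F   F   F   F   F   F   F   F   F   F
  1   T   F   F   F   F   F   F   F   F   T   F   F   F   F   F   F   F   F   F   F
  2   T   F   F   F   T   F   F   F   F   T   F   F   F   T   F   F   F   F   F   F
  3   T   F   F   T   T   F   F   T   F   T   F   F   T   T   F   F   T   F   F   F
  4   T   F   F   T   T   F   F   T   F   T   T   T   T   T   T   F   T   F   F   T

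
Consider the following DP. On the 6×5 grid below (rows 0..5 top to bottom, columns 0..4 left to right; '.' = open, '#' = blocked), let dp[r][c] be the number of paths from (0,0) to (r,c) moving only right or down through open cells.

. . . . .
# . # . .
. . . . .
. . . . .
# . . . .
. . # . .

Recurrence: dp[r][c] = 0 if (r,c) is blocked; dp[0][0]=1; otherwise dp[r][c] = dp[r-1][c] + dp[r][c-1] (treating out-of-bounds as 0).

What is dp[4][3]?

7

r\c   0   1   2   3   4
  0   1   1   1   1   1
  1   0   1   0   1   2
  2   0   1   1   2   4
  3   0   1   2   4   8
  4   0   1   3   7  15
  5   0   1   0   7  22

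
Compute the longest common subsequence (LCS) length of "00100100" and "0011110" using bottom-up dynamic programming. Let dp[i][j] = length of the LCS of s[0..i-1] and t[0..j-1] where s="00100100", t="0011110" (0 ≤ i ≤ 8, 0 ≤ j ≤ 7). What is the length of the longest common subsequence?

   ''  0  0  1  1  1  1  0
''  0  0  0  0  0  0  0  0
 0  0  1  1  1  1  1  1  1
 0  0  1  2  2  2  2  2  2
 1  0  1  2  3  3  3  3  3
 0  0  1  2  3  3  3  3  4
 0  0  1  2  3  3  3  3  4
 1  0  1  2  3  4  4  4  4
 0  0  1  2  3  4  4  4  5
 0  0  1  2  3  4  4  4  5

5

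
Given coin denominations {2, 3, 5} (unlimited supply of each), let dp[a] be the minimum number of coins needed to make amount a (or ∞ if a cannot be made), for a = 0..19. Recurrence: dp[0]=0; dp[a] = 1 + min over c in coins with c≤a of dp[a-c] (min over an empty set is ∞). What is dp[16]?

4

 a  0  1  2  3  4  5  6  7  8  9 10 11 12 13 14 15 16 17 18 19
dp  0  -  1  1  2  1  2  2  2  3  2  3  3  3  4  3  4  4  4  5
(- denotes ∞ / unreachable)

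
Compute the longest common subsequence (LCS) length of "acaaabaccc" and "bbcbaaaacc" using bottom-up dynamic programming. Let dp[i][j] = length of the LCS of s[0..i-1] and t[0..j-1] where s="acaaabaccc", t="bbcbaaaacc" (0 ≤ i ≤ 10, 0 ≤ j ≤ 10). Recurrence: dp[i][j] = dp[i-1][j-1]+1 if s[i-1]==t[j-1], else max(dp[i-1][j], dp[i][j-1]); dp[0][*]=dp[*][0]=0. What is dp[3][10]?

   ''  b  b  c  b  a  a  a  a  c  c
''  0  0  0  0  0  0  0  0  0  0  0
 a  0  0  0  0  0  1  1  1  1  1  1
 c  0  0  0  1  1  1  1  1  1  2  2
 a  0  0  0  1  1  2  2  2  2  2  2
 a  0  0  0  1  1  2  3  3  3  3  3
 a  0  0  0  1  1  2  3  4  4  4  4
 b  0  1  1  1  2  2  3  4  4  4  4
 a  0  1  1  1  2  3  3  4  5  5  5
 c  0  1  1  2  2  3  3  4  5  6  6
 c  0  1  1  2  2  3  3  4  5  6  7
 c  0  1  1  2  2  3  3  4  5  6  7

2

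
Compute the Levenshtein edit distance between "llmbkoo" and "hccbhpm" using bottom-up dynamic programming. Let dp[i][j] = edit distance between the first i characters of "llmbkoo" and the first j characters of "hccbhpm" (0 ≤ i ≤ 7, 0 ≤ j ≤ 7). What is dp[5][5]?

4

   ''  h  c  c  b  h  p  m
''  0  1  2  3  4  5  6  7
 l  1  1  2  3  4  5  6  7
 l  2  2  2  3  4  5  6  7
 m  3  3  3  3  4  5  6  6
 b  4  4  4  4  3  4  5  6
 k  5  5  5  5  4  4  5  6
 o  6  6  6  6  5  5  5  6
 o  7  7  7  7  6  6  6  6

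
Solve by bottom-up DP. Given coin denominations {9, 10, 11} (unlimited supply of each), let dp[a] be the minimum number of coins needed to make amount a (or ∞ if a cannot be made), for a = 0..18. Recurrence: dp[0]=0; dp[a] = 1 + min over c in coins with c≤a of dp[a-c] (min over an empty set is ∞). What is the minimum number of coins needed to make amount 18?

 a  0  1  2  3  4  5  6  7  8  9 10 11 12 13 14 15 16 17 18
dp  0  -  -  -  -  -  -  -  -  1  1  1  -  -  -  -  -  -  2
(- denotes ∞ / unreachable)

2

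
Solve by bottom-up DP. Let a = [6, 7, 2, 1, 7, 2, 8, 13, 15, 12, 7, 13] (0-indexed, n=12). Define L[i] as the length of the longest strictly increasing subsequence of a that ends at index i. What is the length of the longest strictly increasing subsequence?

5

   i    0    1    2    3    4    5    6    7    8    9   10   11
a[i]    6    7    2    1    7    2    8   13   15   12    7   13
L[i]    1    2    1    1    2    2    3    4    5    4    3    5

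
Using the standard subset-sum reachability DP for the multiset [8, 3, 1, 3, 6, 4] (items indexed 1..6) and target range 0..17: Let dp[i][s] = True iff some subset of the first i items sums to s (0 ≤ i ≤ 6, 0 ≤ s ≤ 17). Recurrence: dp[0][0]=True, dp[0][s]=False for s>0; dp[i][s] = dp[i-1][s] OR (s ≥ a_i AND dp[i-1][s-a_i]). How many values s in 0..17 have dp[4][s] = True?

12

i\s   0   1   2   3   4   5   6   7   8   9  10  11  12  13  14  15  16  17
  0   T   F   F   F   F   F   F   F   F   F   F   F   F   F   F   F   F   F
  1   T   F   F   F   F   F   F   F   T   F   F   F   F   F   F   F   F   F
  2   T   F   F   T   F   F   F   F   T   F   F   T   F   F   F   F   F   F
  3   T   T   F   T   T   F   F   F   T   T   F   T   T   F   F   F   F   F
  4   T   T   F   T   T   F   T   T   T   T   F   T   T   F   T   T   F   F
  5   T   T   F   T   T   F   T   T   T   T   T   T   T   T   T   T   F   T
  6   T   T   F   T   T   T   T   T   T   T   T   T   T   T   T   T   T   T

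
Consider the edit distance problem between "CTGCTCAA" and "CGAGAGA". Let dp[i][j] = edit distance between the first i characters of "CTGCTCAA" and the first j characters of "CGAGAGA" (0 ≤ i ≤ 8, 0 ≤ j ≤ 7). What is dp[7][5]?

   ''  C  G  A  G  A  G  A
''  0  1  2  3  4  5  6  7
 C  1  0  1  2  3  4  5  6
 T  2  1  1  2  3  4  5  6
 G  3  2  1  2  2  3  4  5
 C  4  3  2  2  3  3  4  5
 T  5  4  3  3  3  4  4  5
 C  6  5  4  4  4  4  5  5
 A  7  6  5  4  5  4  5  5
 A  8  7  6  5  5  5  5  5

4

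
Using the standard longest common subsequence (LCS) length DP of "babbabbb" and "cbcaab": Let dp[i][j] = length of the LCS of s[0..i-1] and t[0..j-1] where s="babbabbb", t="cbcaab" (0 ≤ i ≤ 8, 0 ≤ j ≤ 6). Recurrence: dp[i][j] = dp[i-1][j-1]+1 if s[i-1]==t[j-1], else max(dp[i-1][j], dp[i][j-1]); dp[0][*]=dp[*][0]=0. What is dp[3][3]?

1

   ''  c  b  c  a  a  b
''  0  0  0  0  0  0  0
 b  0  0  1  1  1  1  1
 a  0  0  1  1  2  2  2
 b  0  0  1  1  2  2  3
 b  0  0  1  1  2  2  3
 a  0  0  1  1  2  3  3
 b  0  0  1  1  2  3  4
 b  0  0  1  1  2  3  4
 b  0  0  1  1  2  3  4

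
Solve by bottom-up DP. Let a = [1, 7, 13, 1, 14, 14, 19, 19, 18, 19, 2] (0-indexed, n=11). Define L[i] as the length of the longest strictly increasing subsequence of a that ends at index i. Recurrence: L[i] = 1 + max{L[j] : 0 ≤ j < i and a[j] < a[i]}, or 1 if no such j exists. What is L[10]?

   i    0    1    2    3    4    5    6    7    8    9   10
a[i]    1    7   13    1   14   14   19   19   18   19    2
L[i]    1    2    3    1    4    4    5    5    5    6    2

2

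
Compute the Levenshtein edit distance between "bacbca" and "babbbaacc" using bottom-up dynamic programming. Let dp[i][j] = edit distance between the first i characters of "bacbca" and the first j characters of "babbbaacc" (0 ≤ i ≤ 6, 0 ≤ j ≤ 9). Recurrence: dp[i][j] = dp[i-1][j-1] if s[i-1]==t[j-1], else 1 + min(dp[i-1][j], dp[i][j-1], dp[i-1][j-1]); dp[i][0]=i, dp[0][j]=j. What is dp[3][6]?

4

   ''  b  a  b  b  b  a  a  c  c
''  0  1  2  3  4  5  6  7  8  9
 b  1  0  1  2  3  4  5  6  7  8
 a  2  1  0  1  2  3  4  5  6  7
 c  3  2  1  1  2  3  4  5  5  6
 b  4  3  2  1  1  2  3  4  5  6
 c  5  4  3  2  2  2  3  4  4  5
 a  6  5  4  3  3  3  2  3  4  5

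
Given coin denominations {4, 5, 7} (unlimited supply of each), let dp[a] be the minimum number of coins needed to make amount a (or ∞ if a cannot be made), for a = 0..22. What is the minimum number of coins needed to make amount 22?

 a  0  1  2  3  4  5  6  7  8  9 10 11 12 13 14 15 16 17 18 19 20 21 22
dp  0  -  -  -  1  1  -  1  2  2  2  2  2  3  2  3  3  3  3  3  4  3  4
(- denotes ∞ / unreachable)

4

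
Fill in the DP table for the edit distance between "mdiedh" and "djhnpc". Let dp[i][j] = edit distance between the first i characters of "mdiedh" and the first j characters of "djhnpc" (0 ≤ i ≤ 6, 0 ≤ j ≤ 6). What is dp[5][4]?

   ''  d  j  h  n  p  c
''  0  1  2  3  4  5  6
 m  1  1  2  3  4  5  6
 d  2  1  2  3  4  5  6
 i  3  2  2  3  4  5  6
 e  4  3  3  3  4  5  6
 d  5  4  4  4  4  5  6
 h  6  5  5  4  5  5  6

4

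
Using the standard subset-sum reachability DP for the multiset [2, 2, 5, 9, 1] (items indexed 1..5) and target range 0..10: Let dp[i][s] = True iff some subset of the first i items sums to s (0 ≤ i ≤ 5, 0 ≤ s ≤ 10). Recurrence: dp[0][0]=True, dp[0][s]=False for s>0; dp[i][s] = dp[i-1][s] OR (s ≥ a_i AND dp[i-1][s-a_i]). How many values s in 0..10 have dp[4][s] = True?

i\s   0   1   2   3   4   5   6   7   8   9  10
  0   T   F   F   F   F   F   F   F   F   F   F
  1   T   F   T   F   F   F   F   F   F   F   F
  2   T   F   T   F   T   F   F   F   F   F   F
  3   T   F   T   F   T   T   F   T   F   T   F
  4   T   F   T   F   T   T   F   T   F   T   F
  5   T   T   T   T   T   T   T   T   T   T   T

6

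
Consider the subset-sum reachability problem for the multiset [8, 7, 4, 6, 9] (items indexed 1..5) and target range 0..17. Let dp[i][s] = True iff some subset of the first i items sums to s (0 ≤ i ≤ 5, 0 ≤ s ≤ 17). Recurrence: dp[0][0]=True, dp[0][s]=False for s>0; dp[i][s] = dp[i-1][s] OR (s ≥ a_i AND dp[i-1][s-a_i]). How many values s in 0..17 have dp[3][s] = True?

i\s   0   1   2   3   4   5   6   7   8   9  10  11  12  13  14  15  16  17
  0   T   F   F   F   F   F   F   F   F   F   F   F   F   F   F   F   F   F
  1   T   F   F   F   F   F   F   F   T   F   F   F   F   F   F   F   F   F
  2   T   F   F   F   F   F   F   T   T   F   F   F   F   F   F   T   F   F
  3   T   F   F   F   T   F   F   T   T   F   F   T   T   F   F   T   F   F
  4   T   F   F   F   T   F   T   T   T   F   T   T   T   T   T   T   F   T
  5   T   F   F   F   T   F   T   T   T   T   T   T   T   T   T   T   T   T

7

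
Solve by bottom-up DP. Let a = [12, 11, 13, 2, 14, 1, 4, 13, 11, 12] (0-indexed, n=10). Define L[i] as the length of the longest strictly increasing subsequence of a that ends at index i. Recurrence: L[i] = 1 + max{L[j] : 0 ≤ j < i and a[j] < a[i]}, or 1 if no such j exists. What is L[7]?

3

   i    0    1    2    3    4    5    6    7    8    9
a[i]   12   11   13    2   14    1    4   13   11   12
L[i]    1    1    2    1    3    1    2    3    3    4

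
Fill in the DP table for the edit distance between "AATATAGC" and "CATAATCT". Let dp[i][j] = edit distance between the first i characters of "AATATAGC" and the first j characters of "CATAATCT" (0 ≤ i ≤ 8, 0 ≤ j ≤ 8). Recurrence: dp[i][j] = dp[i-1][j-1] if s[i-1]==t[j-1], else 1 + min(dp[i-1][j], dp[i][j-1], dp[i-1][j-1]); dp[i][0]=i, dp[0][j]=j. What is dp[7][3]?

   ''  C  A  T  A  A  T  C  T
''  0  1  2  3  4  5  6  7  8
 A  1  1  1  2  3  4  5  6  7
 A  2  2  1  2  2  3  4  5  6
 T  3  3  2  1  2  3  3  4  5
 A  4  4  3  2  1  2  3  4  5
 T  5  5  4  3  2  2  2  3  4
 A  6  6  5  4  3  2  3  3  4
 G  7  7  6  5  4  3  3  4  4
 C  8  7  7  6  5  4  4  3  4

5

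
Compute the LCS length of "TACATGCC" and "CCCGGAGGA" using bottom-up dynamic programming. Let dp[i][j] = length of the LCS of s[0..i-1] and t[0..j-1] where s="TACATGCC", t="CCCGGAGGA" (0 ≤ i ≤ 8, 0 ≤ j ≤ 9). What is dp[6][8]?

   ''  C  C  C  G  G  A  G  G  A
''  0  0  0  0  0  0  0  0  0  0
 T  0  0  0  0  0  0  0  0  0  0
 A  0  0  0  0  0  0  1  1  1  1
 C  0  1  1  1  1  1  1  1  1  1
 A  0  1  1  1  1  1  2  2  2  2
 T  0  1  1  1  1  1  2  2  2  2
 G  0  1  1  1  2  2  2  3  3  3
 C  0  1  2  2  2  2  2  3  3  3
 C  0  1  2  3  3  3  3  3  3  3

3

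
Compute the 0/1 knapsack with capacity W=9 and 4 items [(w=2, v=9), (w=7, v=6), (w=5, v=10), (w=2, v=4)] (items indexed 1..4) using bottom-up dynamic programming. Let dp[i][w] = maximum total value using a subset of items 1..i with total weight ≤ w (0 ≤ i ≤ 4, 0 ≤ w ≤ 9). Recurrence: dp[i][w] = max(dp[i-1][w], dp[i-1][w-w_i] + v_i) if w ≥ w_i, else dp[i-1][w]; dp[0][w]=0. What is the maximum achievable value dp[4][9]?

23

i\w   0   1   2   3   4   5   6   7   8   9
  0   0   0   0   0   0   0   0   0   0   0
  1   0   0   9   9   9   9   9   9   9   9
  2   0   0   9   9   9   9   9   9   9  15
  3   0   0   9   9   9  10  10  19  19  19
  4   0   0   9   9  13  13  13  19  19  23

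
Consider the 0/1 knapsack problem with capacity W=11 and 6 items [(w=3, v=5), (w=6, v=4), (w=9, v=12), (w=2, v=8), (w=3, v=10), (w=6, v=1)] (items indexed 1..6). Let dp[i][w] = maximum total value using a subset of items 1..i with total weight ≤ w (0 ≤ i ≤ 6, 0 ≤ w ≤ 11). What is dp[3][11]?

12

i\w   0   1   2   3   4   5   6   7   8   9  10  11
  0   0   0   0   0   0   0   0   0   0   0   0   0
  1   0   0   0   5   5   5   5   5   5   5   5   5
  2   0   0   0   5   5   5   5   5   5   9   9   9
  3   0   0   0   5   5   5   5   5   5  12  12  12
  4   0   0   8   8   8  13  13  13  13  13  13  20
  5   0   0   8  10  10  18  18  18  23  23  23  23
  6   0   0   8  10  10  18  18  18  23  23  23  23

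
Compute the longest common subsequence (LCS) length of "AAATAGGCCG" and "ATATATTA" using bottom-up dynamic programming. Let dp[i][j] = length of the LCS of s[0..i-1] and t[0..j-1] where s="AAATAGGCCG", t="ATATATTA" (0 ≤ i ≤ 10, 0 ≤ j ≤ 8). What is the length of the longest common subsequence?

5

   ''  A  T  A  T  A  T  T  A
''  0  0  0  0  0  0  0  0  0
 A  0  1  1  1  1  1  1  1  1
 A  0  1  1  2  2  2  2  2  2
 A  0  1  1  2  2  3  3  3  3
 T  0  1  2  2  3  3  4  4  4
 A  0  1  2  3  3  4  4  4  5
 G  0  1  2  3  3  4  4  4  5
 G  0  1  2  3  3  4  4  4  5
 C  0  1  2  3  3  4  4  4  5
 C  0  1  2  3  3  4  4  4  5
 G  0  1  2  3  3  4  4  4  5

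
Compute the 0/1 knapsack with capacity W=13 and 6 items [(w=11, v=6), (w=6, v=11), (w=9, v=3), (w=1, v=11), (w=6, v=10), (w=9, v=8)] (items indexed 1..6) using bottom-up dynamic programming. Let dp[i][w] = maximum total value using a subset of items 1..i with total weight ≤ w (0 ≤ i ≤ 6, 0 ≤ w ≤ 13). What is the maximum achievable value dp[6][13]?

i\w   0   1   2   3   4   5   6   7   8   9  10  11  12  13
  0   0   0   0   0   0   0   0   0   0   0   0   0   0   0
  1   0   0   0   0   0   0   0   0   0   0   0   6   6   6
  2   0   0   0   0   0   0  11  11  11  11  11  11  11  11
  3   0   0   0   0   0   0  11  11  11  11  11  11  11  11
  4   0  11  11  11  11  11  11  22  22  22  22  22  22  22
  5   0  11  11  11  11  11  11  22  22  22  22  22  22  32
  6   0  11  11  11  11  11  11  22  22  22  22  22  22  32

32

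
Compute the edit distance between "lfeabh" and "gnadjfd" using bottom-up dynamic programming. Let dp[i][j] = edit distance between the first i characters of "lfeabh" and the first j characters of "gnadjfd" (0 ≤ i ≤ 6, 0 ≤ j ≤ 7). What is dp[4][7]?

7

   ''  g  n  a  d  j  f  d
''  0  1  2  3  4  5  6  7
 l  1  1  2  3  4  5  6  7
 f  2  2  2  3  4  5  5  6
 e  3  3  3  3  4  5  6  6
 a  4  4  4  3  4  5  6  7
 b  5  5  5  4  4  5  6  7
 h  6  6  6  5  5  5  6  7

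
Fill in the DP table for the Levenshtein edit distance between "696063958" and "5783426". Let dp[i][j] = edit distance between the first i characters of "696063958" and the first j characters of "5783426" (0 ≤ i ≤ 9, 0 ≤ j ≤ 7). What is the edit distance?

8

   ''  5  7  8  3  4  2  6
''  0  1  2  3  4  5  6  7
 6  1  1  2  3  4  5  6  6
 9  2  2  2  3  4  5  6  7
 6  3  3  3  3  4  5  6  6
 0  4  4  4  4  4  5  6  7
 6  5  5  5  5  5  5  6  6
 3  6  6  6  6  5  6  6  7
 9  7  7  7  7  6  6  7  7
 5  8  7  8  8  7  7  7  8
 8  9  8  8  8  8  8  8  8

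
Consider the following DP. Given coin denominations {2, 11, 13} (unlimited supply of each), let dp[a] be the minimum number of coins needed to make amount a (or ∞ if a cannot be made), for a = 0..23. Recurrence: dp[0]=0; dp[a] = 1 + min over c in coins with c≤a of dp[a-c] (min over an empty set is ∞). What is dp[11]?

1

 a  0  1  2  3  4  5  6  7  8  9 10 11 12 13 14 15 16 17 18 19 20 21 22 23
dp  0  -  1  -  2  -  3  -  4  -  5  1  6  1  7  2  8  3  9  4 10  5  2  6
(- denotes ∞ / unreachable)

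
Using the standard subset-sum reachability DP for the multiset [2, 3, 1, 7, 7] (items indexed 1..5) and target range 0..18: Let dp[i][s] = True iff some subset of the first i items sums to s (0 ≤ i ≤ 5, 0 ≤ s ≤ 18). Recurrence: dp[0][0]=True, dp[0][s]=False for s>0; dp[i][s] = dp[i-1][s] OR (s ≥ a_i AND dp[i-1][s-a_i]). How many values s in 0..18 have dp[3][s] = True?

i\s   0   1   2   3   4   5   6   7   8   9  10  11  12  13  14  15  16  17  18
  0   T   F   F   F   F   F   F   F   F   F   F   F   F   F   F   F   F   F   F
  1   T   F   T   F   F   F   F   F   F   F   F   F   F   F   F   F   F   F   F
  2   T   F   T   T   F   T   F   F   F   F   F   F   F   F   F   F   F   F   F
  3   T   T   T   T   T   T   T   F   F   F   F   F   F   F   F   F   F   F   F
  4   T   T   T   T   T   T   T   T   T   T   T   T   T   T   F   F   F   F   F
  5   T   T   T   T   T   T   T   T   T   T   T   T   T   T   T   T   T   T   T

7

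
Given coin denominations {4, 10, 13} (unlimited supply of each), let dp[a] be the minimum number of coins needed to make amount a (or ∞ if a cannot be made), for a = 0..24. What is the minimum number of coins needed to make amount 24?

3

 a  0  1  2  3  4  5  6  7  8  9 10 11 12 13 14 15 16 17 18 19 20 21 22 23 24
dp  0  -  -  -  1  -  -  -  2  -  1  -  3  1  2  -  4  2  3  -  2  3  4  2  3
(- denotes ∞ / unreachable)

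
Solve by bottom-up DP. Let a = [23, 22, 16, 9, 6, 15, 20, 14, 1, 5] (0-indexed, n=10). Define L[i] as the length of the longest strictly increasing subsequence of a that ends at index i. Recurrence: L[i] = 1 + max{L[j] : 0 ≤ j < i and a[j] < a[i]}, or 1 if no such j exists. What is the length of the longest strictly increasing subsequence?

3

   i    0    1    2    3    4    5    6    7    8    9
a[i]   23   22   16    9    6   15   20   14    1    5
L[i]    1    1    1    1    1    2    3    2    1    2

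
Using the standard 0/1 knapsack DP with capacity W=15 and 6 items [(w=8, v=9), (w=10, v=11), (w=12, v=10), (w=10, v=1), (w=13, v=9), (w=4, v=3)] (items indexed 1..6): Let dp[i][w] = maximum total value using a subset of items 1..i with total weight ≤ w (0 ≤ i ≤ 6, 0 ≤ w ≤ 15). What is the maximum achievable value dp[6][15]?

14

i\w   0   1   2   3   4   5   6   7   8   9  10  11  12  13  14  15
  0   0   0   0   0   0   0   0   0   0   0   0   0   0   0   0   0
  1   0   0   0   0   0   0   0   0   9   9   9   9   9   9   9   9
  2   0   0   0   0   0   0   0   0   9   9  11  11  11  11  11  11
  3   0   0   0   0   0   0   0   0   9   9  11  11  11  11  11  11
  4   0   0   0   0   0   0   0   0   9   9  11  11  11  11  11  11
  5   0   0   0   0   0   0   0   0   9   9  11  11  11  11  11  11
  6   0   0   0   0   3   3   3   3   9   9  11  11  12  12  14  14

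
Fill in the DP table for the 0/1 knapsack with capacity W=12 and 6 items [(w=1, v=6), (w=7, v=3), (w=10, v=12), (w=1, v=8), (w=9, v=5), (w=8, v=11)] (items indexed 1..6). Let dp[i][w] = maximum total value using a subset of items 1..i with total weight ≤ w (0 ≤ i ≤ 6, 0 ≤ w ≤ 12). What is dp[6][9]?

i\w   0   1   2   3   4   5   6   7   8   9  10  11  12
  0   0   0   0   0   0   0   0   0   0   0   0   0   0
  1   0   6   6   6   6   6   6   6   6   6   6   6   6
  2   0   6   6   6   6   6   6   6   9   9   9   9   9
  3   0   6   6   6   6   6   6   6   9   9  12  18  18
  4   0   8  14  14  14  14  14  14  14  17  17  20  26
  5   0   8  14  14  14  14  14  14  14  17  17  20  26
  6   0   8  14  14  14  14  14  14  14  19  25  25  26

19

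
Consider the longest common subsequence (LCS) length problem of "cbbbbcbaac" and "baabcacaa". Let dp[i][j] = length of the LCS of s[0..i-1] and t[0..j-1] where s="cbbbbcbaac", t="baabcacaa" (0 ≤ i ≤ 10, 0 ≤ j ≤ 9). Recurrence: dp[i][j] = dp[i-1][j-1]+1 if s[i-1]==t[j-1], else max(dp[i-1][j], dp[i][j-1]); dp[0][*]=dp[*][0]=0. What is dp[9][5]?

3

   ''  b  a  a  b  c  a  c  a  a
''  0  0  0  0  0  0  0  0  0  0
 c  0  0  0  0  0  1  1  1  1  1
 b  0  1  1  1  1  1  1  1  1  1
 b  0  1  1  1  2  2  2  2  2  2
 b  0  1  1  1  2  2  2  2  2  2
 b  0  1  1  1  2  2  2  2  2  2
 c  0  1  1  1  2  3  3  3  3  3
 b  0  1  1  1  2  3  3  3  3  3
 a  0  1  2  2  2  3  4  4  4  4
 a  0  1  2  3  3  3  4  4  5  5
 c  0  1  2  3  3  4  4  5  5  5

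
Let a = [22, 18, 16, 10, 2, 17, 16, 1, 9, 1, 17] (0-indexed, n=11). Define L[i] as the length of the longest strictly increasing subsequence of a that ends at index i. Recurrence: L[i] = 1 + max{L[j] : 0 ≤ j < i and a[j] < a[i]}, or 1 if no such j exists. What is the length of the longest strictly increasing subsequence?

3

   i    0    1    2    3    4    5    6    7    8    9   10
a[i]   22   18   16   10    2   17   16    1    9    1   17
L[i]    1    1    1    1    1    2    2    1    2    1    3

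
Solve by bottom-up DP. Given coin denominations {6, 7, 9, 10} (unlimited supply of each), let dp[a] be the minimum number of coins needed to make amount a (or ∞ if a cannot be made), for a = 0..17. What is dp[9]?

 a  0  1  2  3  4  5  6  7  8  9 10 11 12 13 14 15 16 17
dp  0  -  -  -  -  -  1  1  -  1  1  -  2  2  2  2  2  2
(- denotes ∞ / unreachable)

1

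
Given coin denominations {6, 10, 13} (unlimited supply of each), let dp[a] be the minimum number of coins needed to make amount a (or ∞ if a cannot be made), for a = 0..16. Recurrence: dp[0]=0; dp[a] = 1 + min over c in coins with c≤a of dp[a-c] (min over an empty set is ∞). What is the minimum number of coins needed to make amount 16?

 a  0  1  2  3  4  5  6  7  8  9 10 11 12 13 14 15 16
dp  0  -  -  -  -  -  1  -  -  -  1  -  2  1  -  -  2
(- denotes ∞ / unreachable)

2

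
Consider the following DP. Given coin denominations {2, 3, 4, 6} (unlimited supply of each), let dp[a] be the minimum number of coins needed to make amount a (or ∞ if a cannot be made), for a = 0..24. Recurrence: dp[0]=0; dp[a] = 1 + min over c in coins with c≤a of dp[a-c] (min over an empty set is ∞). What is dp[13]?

 a  0  1  2  3  4  5  6  7  8  9 10 11 12 13 14 15 16 17 18 19 20 21 22 23 24
dp  0  -  1  1  1  2  1  2  2  2  2  3  2  3  3  3  3  4  3  4  4  4  4  5  4
(- denotes ∞ / unreachable)

3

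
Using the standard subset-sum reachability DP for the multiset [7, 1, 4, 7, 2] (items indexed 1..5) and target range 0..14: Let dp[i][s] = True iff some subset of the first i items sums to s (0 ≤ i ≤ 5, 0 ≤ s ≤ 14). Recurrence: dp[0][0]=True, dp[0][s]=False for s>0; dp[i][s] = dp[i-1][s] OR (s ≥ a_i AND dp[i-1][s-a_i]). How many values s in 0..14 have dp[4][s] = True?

i\s   0   1   2   3   4   5   6   7   8   9  10  11  12  13  14
  0   T   F   F   F   F   F   F   F   F   F   F   F   F   F   F
  1   T   F   F   F   F   F   F   T   F   F   F   F   F   F   F
  2   T   T   F   F   F   F   F   T   T   F   F   F   F   F   F
  3   T   T   F   F   T   T   F   T   T   F   F   T   T   F   F
  4   T   T   F   F   T   T   F   T   T   F   F   T   T   F   T
  5   T   T   T   T   T   T   T   T   T   T   T   T   T   T   T

9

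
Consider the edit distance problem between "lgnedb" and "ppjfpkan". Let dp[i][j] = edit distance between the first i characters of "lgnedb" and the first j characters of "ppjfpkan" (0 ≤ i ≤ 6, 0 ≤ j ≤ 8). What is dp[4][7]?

7

   ''  p  p  j  f  p  k  a  n
''  0  1  2  3  4  5  6  7  8
 l  1  1  2  3  4  5  6  7  8
 g  2  2  2  3  4  5  6  7  8
 n  3  3  3  3  4  5  6  7  7
 e  4  4  4  4  4  5  6  7  8
 d  5  5  5  5  5  5  6  7  8
 b  6  6  6  6  6  6  6  7  8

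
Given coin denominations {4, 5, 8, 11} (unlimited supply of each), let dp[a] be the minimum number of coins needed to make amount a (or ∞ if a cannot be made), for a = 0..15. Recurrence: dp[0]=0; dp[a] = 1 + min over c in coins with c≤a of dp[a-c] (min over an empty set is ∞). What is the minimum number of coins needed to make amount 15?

 a  0  1  2  3  4  5  6  7  8  9 10 11 12 13 14 15
dp  0  -  -  -  1  1  -  -  1  2  2  1  2  2  3  2
(- denotes ∞ / unreachable)

2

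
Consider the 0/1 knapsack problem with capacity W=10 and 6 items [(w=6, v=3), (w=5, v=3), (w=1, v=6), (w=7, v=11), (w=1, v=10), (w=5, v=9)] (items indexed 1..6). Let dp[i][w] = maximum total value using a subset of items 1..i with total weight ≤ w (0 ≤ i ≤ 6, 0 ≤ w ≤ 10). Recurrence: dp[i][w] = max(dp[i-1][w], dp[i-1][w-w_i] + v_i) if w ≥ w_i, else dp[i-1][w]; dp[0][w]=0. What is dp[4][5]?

i\w   0   1   2   3   4   5   6   7   8   9  10
  0   0   0   0   0   0   0   0   0   0   0   0
  1   0   0   0   0   0   0   3   3   3   3   3
  2   0   0   0   0   0   3   3   3   3   3   3
  3   0   6   6   6   6   6   9   9   9   9   9
  4   0   6   6   6   6   6   9  11  17  17  17
  5   0  10  16  16  16  16  16  19  21  27  27
  6   0  10  16  16  16  16  19  25  25  27  27

6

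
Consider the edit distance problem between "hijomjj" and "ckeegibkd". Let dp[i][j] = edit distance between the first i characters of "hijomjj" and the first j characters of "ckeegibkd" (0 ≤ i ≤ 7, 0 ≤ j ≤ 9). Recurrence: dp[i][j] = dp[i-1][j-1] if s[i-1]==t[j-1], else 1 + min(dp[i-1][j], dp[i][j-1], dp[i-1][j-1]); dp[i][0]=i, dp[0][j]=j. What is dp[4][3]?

   ''  c  k  e  e  g  i  b  k  d
''  0  1  2  3  4  5  6  7  8  9
 h  1  1  2  3  4  5  6  7  8  9
 i  2  2  2  3  4  5  5  6  7  8
 j  3  3  3  3  4  5  6  6  7  8
 o  4  4  4  4  4  5  6  7  7  8
 m  5  5  5  5  5  5  6  7  8  8
 j  6  6  6  6  6  6  6  7  8  9
 j  7  7  7  7  7  7  7  7  8  9

4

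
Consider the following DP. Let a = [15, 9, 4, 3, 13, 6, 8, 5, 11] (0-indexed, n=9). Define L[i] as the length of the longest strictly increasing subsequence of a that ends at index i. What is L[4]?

2

   i    0    1    2    3    4    5    6    7    8
a[i]   15    9    4    3   13    6    8    5   11
L[i]    1    1    1    1    2    2    3    2    4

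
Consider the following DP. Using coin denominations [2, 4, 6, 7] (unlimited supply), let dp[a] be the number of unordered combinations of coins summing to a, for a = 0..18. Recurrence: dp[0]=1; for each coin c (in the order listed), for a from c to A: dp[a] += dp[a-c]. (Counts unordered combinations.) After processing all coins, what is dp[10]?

5

after  coin     0     1     2     3     4     5     6     7     8     9    10    11    12    13    14    15    16    17    18
          2     1     0     1     0     1     0     1     0     1     0     1     0     1     0     1     0     1     0     1
          4     1     0     1     0     2     0     2     0     3     0     3     0     4     0     4     0     5     0     5
          6     1     0     1     0     2     0     3     0     4     0     5     0     7     0     8     0    10     0    12
          7     1     0     1     0     2     0     3     1     4     1     5     2     7     3     9     4    11     5    14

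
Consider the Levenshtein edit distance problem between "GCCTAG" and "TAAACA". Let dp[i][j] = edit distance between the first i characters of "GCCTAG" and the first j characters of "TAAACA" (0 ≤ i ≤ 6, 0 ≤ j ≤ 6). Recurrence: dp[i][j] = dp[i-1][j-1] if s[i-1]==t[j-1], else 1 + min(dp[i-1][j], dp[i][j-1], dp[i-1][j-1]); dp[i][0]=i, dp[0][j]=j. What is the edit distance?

6

   ''  T  A  A  A  C  A
''  0  1  2  3  4  5  6
 G  1  1  2  3  4  5  6
 C  2  2  2  3  4  4  5
 C  3  3  3  3  4  4  5
 T  4  3  4  4  4  5  5
 A  5  4  3  4  4  5  5
 G  6  5  4  4  5  5  6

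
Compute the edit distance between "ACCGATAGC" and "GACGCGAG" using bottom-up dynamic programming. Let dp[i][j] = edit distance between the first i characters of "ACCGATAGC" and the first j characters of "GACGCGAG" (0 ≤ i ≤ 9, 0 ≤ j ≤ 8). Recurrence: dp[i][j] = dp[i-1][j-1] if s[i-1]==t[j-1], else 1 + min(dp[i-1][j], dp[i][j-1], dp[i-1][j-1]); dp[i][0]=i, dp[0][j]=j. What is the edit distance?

5

   ''  G  A  C  G  C  G  A  G
''  0  1  2  3  4  5  6  7  8
 A  1  1  1  2  3  4  5  6  7
 C  2  2  2  1  2  3  4  5  6
 C  3  3  3  2  2  2  3  4  5
 G  4  3  4  3  2  3  2  3  4
 A  5  4  3  4  3  3  3  2  3
 T  6  5  4  4  4  4  4  3  3
 A  7  6  5  5  5  5  5  4  4
 G  8  7  6  6  5  6  5  5  4
 C  9  8  7  6  6  5  6  6  5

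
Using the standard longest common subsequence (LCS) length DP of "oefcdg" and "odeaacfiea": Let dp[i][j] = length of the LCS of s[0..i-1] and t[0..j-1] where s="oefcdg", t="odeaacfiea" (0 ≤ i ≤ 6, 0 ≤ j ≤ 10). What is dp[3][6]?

   ''  o  d  e  a  a  c  f  i  e  a
''  0  0  0  0  0  0  0  0  0  0  0
 o  0  1  1  1  1  1  1  1  1  1  1
 e  0  1  1  2  2  2  2  2  2  2  2
 f  0  1  1  2  2  2  2  3  3  3  3
 c  0  1  1  2  2  2  3  3  3  3  3
 d  0  1  2  2  2  2  3  3  3  3  3
 g  0  1  2  2  2  2  3  3  3  3  3

2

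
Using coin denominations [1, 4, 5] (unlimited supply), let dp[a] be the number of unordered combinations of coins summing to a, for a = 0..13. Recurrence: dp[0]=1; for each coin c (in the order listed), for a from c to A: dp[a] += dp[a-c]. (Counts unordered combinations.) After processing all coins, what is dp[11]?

after  coin     0     1     2     3     4     5     6     7     8     9    10    11    12    13
          1     1     1     1     1     1     1     1     1     1     1     1     1     1     1
          4     1     1     1     1     2     2     2     2     3     3     3     3     4     4
          5     1     1     1     1     2     3     3     3     4     5     6     6     7     8

6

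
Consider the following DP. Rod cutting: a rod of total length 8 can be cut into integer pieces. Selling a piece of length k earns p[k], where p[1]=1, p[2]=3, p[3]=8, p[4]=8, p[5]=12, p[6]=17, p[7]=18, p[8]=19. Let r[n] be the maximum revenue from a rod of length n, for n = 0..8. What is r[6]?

   n    0    1    2    3    4    5    6    7    8
r[n]    0    1    3    8    9   12   17   18   20

17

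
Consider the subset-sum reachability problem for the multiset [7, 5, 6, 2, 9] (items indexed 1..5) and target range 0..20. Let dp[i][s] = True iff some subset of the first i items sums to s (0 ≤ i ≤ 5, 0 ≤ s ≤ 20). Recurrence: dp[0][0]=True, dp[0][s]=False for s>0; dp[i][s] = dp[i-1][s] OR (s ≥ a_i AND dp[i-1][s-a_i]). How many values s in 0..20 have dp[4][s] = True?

i\s   0   1   2   3   4   5   6   7   8   9  10  11  12  13  14  15  16  17  18  19  20
  0   T   F   F   F   F   F   F   F   F   F   F   F   F   F   F   F   F   F   F   F   F
  1   T   F   F   F   F   F   F   T   F   F   F   F   F   F   F   F   F   F   F   F   F
  2   T   F   F   F   F   T   F   T   F   F   F   F   T   F   F   F   F   F   F   F   F
  3   T   F   F   F   F   T   T   T   F   F   F   T   T   T   F   F   F   F   T   F   F
  4   T   F   T   F   F   T   T   T   T   T   F   T   T   T   T   T   F   F   T   F   T
  5   T   F   T   F   F   T   T   T   T   T   F   T   T   T   T   T   T   T   T   F   T

14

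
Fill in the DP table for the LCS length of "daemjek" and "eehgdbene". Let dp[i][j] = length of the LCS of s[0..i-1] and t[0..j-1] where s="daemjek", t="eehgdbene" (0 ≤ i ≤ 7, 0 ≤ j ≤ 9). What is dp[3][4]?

   ''  e  e  h  g  d  b  e  n  e
''  0  0  0  0  0  0  0  0  0  0
 d  0  0  0  0  0  1  1  1  1  1
 a  0  0  0  0  0  1  1  1  1  1
 e  0  1  1  1  1  1  1  2  2  2
 m  0  1  1  1  1  1  1  2  2  2
 j  0  1  1  1  1  1  1  2  2  2
 e  0  1  2  2  2  2  2  2  2  3
 k  0  1  2  2  2  2  2  2  2  3

1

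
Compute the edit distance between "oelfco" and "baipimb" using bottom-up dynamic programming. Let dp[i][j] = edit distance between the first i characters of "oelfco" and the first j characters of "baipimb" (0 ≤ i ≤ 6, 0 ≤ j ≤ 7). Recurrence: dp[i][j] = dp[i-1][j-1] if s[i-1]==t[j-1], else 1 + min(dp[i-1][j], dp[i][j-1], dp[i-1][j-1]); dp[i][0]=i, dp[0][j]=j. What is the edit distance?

   ''  b  a  i  p  i  m  b
''  0  1  2  3  4  5  6  7
 o  1  1  2  3  4  5  6  7
 e  2  2  2  3  4  5  6  7
 l  3  3  3  3  4  5  6  7
 f  4  4  4  4  4  5  6  7
 c  5  5  5  5  5  5  6  7
 o  6  6  6  6  6  6  6  7

7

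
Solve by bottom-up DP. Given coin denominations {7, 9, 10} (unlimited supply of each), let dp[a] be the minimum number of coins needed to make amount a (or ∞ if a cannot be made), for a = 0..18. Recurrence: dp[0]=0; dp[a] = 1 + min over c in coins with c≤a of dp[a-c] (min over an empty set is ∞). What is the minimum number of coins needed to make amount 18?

 a  0  1  2  3  4  5  6  7  8  9 10 11 12 13 14 15 16 17 18
dp  0  -  -  -  -  -  -  1  -  1  1  -  -  -  2  -  2  2  2
(- denotes ∞ / unreachable)

2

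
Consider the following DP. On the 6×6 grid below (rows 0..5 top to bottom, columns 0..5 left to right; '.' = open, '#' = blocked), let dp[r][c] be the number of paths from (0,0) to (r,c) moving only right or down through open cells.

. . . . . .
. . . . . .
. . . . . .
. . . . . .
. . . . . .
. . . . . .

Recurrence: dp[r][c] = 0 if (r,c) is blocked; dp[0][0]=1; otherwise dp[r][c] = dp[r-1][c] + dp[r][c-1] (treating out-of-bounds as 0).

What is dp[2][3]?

10

r\c   0   1   2   3   4   5
  0   1   1   1   1   1   1
  1   1   2   3   4   5   6
  2   1   3   6  10  15  21
  3   1   4  10  20  35  56
  4   1   5  15  35  70 126
  5   1   6  21  56 126 252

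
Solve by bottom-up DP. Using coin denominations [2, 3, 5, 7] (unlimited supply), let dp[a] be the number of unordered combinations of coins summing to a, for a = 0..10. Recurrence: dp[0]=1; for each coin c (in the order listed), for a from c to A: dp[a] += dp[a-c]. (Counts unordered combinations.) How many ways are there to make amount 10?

after  coin     0     1     2     3     4     5     6     7     8     9    10
          2     1     0     1     0     1     0     1     0     1     0     1
          3     1     0     1     1     1     1     2     1     2     2     2
          5     1     0     1     1     1     2     2     2     3     3     4
          7     1     0     1     1     1     2     2     3     3     4     5

5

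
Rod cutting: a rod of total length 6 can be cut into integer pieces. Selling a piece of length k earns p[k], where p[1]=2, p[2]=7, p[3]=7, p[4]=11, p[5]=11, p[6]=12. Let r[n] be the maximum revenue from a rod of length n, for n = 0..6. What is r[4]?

   n    0    1    2    3    4    5    6
r[n]    0    2    7    9   14   16   21

14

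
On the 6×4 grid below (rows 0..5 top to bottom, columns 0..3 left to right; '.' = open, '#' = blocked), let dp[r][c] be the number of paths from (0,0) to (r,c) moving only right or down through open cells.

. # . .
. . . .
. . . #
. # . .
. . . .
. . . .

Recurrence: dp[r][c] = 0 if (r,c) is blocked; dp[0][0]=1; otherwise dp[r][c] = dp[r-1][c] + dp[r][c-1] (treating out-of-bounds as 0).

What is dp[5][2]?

6

r\c   0   1   2   3
  0   1   0   0   0
  1   1   1   1   1
  2   1   2   3   0
  3   1   0   3   3
  4   1   1   4   7
  5   1   2   6  13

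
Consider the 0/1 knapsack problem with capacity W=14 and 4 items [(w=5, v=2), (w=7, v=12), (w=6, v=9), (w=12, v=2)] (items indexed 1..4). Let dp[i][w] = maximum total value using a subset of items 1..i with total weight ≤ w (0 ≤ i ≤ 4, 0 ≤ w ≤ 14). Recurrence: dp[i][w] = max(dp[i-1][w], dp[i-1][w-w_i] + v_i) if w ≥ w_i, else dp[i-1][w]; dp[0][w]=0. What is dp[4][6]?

9

i\w   0   1   2   3   4   5   6   7   8   9  10  11  12  13  14
  0   0   0   0   0   0   0   0   0   0   0   0   0   0   0   0
  1   0   0   0   0   0   2   2   2   2   2   2   2   2   2   2
  2   0   0   0   0   0   2   2  12  12  12  12  12  14  14  14
  3   0   0   0   0   0   2   9  12  12  12  12  12  14  21  21
  4   0   0   0   0   0   2   9  12  12  12  12  12  14  21  21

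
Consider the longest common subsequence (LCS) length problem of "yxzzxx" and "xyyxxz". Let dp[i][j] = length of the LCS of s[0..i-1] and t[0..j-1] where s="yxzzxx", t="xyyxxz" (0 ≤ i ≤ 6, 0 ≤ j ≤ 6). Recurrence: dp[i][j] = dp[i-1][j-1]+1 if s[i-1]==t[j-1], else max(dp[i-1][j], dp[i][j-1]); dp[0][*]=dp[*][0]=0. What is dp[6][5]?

   ''  x  y  y  x  x  z
''  0  0  0  0  0  0  0
 y  0  0  1  1  1  1  1
 x  0  1  1  1  2  2  2
 z  0  1  1  1  2  2  3
 z  0  1  1  1  2  2  3
 x  0  1  1  1  2  3  3
 x  0  1  1  1  2  3  3

3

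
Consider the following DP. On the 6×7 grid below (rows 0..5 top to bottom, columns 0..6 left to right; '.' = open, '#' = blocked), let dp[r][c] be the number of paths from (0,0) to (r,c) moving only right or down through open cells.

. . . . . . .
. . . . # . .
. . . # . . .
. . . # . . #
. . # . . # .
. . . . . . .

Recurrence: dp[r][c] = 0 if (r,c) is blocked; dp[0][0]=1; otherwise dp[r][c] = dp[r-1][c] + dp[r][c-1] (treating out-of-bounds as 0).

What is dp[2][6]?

r\c   0   1   2   3   4   5   6
  0   1   1   1   1   1   1   1
  1   1   2   3   4   0   1   2
  2   1   3   6   0   0   1   3
  3   1   4  10   0   0   1   0
  4   1   5   0   0   0   0   0
  5   1   6   6   6   6   6   6

3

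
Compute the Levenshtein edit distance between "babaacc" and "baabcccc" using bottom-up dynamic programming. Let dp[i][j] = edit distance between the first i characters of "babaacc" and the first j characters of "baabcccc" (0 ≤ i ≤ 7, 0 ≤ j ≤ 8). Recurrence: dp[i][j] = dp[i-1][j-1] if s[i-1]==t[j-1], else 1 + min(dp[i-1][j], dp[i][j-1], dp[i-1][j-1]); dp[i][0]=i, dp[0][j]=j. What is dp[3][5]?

   ''  b  a  a  b  c  c  c  c
''  0  1  2  3  4  5  6  7  8
 b  1  0  1  2  3  4  5  6  7
 a  2  1  0  1  2  3  4  5  6
 b  3  2  1  1  1  2  3  4  5
 a  4  3  2  1  2  2  3  4  5
 a  5  4  3  2  2  3  3  4  5
 c  6  5  4  3  3  2  3  3  4
 c  7  6  5  4  4  3  2  3  3

2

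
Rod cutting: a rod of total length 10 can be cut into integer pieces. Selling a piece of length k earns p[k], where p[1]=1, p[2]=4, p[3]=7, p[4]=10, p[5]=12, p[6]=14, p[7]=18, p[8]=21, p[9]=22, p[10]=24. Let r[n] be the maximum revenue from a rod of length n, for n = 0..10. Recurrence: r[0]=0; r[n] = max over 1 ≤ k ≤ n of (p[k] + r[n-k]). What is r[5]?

   n    0    1    2    3    4    5    6    7    8    9   10
r[n]    0    1    4    7   10   12   14   18   21   22   25

12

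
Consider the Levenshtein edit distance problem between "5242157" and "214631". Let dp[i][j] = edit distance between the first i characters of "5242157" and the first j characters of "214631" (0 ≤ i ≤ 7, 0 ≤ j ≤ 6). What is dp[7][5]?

   ''  2  1  4  6  3  1
''  0  1  2  3  4  5  6
 5  1  1  2  3  4  5  6
 2  2  1  2  3  4  5  6
 4  3  2  2  2  3  4  5
 2  4  3  3  3  3  4  5
 1  5  4  3  4  4  4  4
 5  6  5  4  4  5  5  5
 7  7  6  5  5  5  6  6

6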